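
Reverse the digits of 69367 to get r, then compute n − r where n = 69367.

Reverse of 69367 is 76396.
69367 − 76396 = -7029

-7029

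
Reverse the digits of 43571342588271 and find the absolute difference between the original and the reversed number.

26282818270737

Reverse of 43571342588271 is 17288524317534.
|43571342588271 − 17288524317534| = 26282818270737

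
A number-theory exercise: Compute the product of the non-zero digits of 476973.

31752

4×7×6×9×7×3 = 31752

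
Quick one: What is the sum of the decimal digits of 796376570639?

68

7+9+6+3+7+6+5+7+0+6+3+9 = 68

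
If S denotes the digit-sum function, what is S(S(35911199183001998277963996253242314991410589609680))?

First digit sum: 236.
2+3+6 = 11.

11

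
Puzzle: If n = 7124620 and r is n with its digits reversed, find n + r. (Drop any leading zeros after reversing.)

7388837

Reverse of 7124620 is 264217.
7124620 + 264217 = 7388837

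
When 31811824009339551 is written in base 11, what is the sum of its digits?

31811824009339551 in base 11 is 7685255886804A81.
Digit sum: 7+6+8+5+2+5+5+8+8+6+8+0+4+10+8+1 = 91.

91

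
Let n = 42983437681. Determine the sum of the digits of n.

4+2+9+8+3+4+3+7+6+8+1 = 55

55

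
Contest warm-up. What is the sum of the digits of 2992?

22

2+9+9+2 = 22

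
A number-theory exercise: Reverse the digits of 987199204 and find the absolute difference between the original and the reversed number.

Reverse of 987199204 is 402991789.
|987199204 − 402991789| = 584207415

584207415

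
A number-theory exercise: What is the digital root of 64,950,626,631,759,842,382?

6

6+4+9+5+0+6+2+6+6+3+1+7+5+9+8+4+2+3+8+2 = 96
9+6 = 15
1+5 = 6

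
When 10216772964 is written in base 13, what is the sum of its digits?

10216772964 in base 13 is C6A8980B8.
Digit sum: 12+6+10+8+9+8+0+11+8 = 72.

72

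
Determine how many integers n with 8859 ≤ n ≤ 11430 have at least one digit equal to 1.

1725

The integers in [8859, 11430] that have at least one digit equal to 1: 8861, 8871, 8881, 8891, 8901, 8910, …, 11429, 11430.
1725 qualify.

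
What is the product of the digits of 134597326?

1×3×4×5×9×7×3×2×6 = 136080

136080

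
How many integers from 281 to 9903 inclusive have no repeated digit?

5055

The integers in [281, 9903] that have no repeated digit: 281, 283, 284, 285, 286, 287, …, 9875, 9876.
5055 qualify.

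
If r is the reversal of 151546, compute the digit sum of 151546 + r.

Reversal of 151546 is 645151; 151546 + 645151 = 796697.
Digit sum of 796697: 7+9+6+6+9+7 = 44.

44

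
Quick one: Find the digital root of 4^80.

7

The digital root of n equals n mod 9 (or 9 when 9 | n), so we need 4^80 mod 9.
4^80 ≡ 7 (mod 9), so the digital root is 7.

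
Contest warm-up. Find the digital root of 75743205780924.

9

7+5+7+4+3+2+0+5+7+8+0+9+2+4 = 63
6+3 = 9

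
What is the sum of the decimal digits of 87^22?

198

87^22 = 4671147246865506228501458601530895705758769
Sum of its 43 digits: 198.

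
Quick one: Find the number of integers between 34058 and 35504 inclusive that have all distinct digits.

The integers in [34058, 35504] that have all distinct digits: 34058, 34059, 34061, 34062, 34065, 34067, …, 35497, 35498.
488 qualify.

488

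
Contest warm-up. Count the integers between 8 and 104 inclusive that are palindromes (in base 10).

The integers in [8, 104] that are palindromes (in base 10): 8, 9, 11, 22, 33, 44, …, 99, 101.
12 qualify.

12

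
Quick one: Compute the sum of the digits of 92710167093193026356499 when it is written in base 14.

92710167093193026356499 in base 14 is 117277C64D09ACDDB9199.
Digit sum: 1+1+7+2+7+7+12+6+4+13+0+9+10+12+13+13+11+9+1+9+9 = 156.

156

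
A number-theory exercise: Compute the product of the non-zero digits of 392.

54

3×9×2 = 54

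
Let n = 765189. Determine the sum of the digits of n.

36

7+6+5+1+8+9 = 36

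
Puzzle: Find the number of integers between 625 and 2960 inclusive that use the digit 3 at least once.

The integers in [625, 2960] that use the digit 3 at least once: 630, 631, 632, 633, 634, 635, …, 2943, 2953.
611 qualify.

611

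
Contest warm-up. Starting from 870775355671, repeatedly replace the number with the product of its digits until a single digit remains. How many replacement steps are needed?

1

870775355671 → 0 (1 step)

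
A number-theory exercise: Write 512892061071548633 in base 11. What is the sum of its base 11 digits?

73

512892061071548633 in base 11 is 101867242645491472.
Digit sum: 1+0+1+8+6+7+2+4+2+6+4+5+4+9+1+4+7+2 = 73.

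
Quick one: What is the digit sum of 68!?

342

68! = 2480035542436830599600990418569171581047399201355367672371710738018221445712183296000000000000000
Sum of its 97 digits: 342.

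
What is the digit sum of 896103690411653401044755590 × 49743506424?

896103690411653401044755590 × 49743506424 = 44575339680562188159331248002674910160
Sum of its 38 digits: 156.

156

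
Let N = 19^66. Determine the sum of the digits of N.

415

19^66 = 2498835475335488615165941356210895586368381374221567418772496080399497448506732376681
Sum of its 85 digits: 415.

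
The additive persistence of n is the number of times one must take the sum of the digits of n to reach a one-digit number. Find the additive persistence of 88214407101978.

88214407101978 → 60 → 6 (2 steps)

2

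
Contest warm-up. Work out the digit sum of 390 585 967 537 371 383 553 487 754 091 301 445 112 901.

3+9+0+5+8+5+9+6+7+5+3+7+3+7+1+3+8+3+5+5+3+4+8+7+7+5+4+0+9+1+3+0+1+4+4+5+1+1+2+9+0+1 = 181

181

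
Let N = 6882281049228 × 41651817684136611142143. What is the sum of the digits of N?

144

6882281049228 × 41651817684136611142143 = 286659515513433081222636161488415604
Sum of its 36 digits: 144.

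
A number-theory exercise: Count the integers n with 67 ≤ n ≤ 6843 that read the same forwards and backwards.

151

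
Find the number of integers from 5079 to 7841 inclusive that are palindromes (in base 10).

The integers in [5079, 7841] that are palindromes (in base 10): 5115, 5225, 5335, 5445, 5555, 5665, …, 7667, 7777.
27 qualify.

27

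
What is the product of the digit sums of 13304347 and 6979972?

1225

S(13304347) = 1+3+3+0+4+3+4+7 = 25.
S(6979972) = 6+9+7+9+9+7+2 = 49.
25 · 49 = 1225.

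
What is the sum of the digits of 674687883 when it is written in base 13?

63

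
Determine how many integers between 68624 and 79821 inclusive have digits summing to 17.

The integers in [68624, 79821] that have digits summing to 17: 69002, 69011, 69020, 69101, 69110, 69200, …, 79010, 79100.
288 qualify.

288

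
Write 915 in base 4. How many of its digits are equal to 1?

915 in base 4 is 32103.
The digit 1 appears 1 time.

1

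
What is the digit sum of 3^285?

3^285 = 9540202543551810321951771475143599158212099055721626495417399393442928940685104209944367620174062135063700980192985712626997494148209043
Sum of its 136 digits: 585.

585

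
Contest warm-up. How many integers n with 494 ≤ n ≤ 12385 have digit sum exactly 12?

538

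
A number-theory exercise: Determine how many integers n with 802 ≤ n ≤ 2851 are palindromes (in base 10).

38

The integers in [802, 2851] that are palindromes (in base 10): 808, 818, 828, 838, 848, 858, …, 2662, 2772.
38 qualify.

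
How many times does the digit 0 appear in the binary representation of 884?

4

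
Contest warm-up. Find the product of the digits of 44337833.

4×4×3×3×7×8×3×3 = 72576

72576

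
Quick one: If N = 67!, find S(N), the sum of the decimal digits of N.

369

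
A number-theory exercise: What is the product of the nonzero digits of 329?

54

3×2×9 = 54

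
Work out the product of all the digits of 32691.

3×2×6×9×1 = 324

324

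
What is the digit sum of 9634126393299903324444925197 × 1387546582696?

177

9634126393299903324444925197 × 1387546582696 = 13367799154284620528500725718156694591112
Sum of its 41 digits: 177.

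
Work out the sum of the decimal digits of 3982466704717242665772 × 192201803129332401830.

210

3982466704717242665772 × 192201803129332401830 = 765437281549184629678991171895244691162760
Sum of its 42 digits: 210.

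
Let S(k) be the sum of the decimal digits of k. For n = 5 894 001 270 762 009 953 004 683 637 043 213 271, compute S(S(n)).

11

First digit sum: 137.
1+3+7 = 11.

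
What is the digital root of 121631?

5

1+2+1+6+3+1 = 14
1+4 = 5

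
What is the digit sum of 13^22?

121

13^22 = 3211838877954855105157369
Sum of its 25 digits: 121.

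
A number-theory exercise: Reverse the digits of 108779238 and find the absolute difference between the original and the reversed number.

Reverse of 108779238 is 832977801.
|108779238 − 832977801| = 724198563

724198563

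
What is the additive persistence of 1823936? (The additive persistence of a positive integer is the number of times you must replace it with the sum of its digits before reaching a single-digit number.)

1823936 → 32 → 5 (2 steps)

2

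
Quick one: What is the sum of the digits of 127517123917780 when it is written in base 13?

127517123917780 in base 13 is 561CA7576269C.
Digit sum: 5+6+1+12+10+7+5+7+6+2+6+9+12 = 88.

88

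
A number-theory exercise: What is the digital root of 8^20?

1

The digital root of n equals n mod 9 (or 9 when 9 | n), so we need 8^20 mod 9.
8^20 ≡ 1 (mod 9), so the digital root is 1.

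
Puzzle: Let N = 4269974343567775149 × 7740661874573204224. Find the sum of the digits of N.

165

4269974343567775149 × 7740661874573204224 = 33052427606660821560973645171689029376
Sum of its 38 digits: 165.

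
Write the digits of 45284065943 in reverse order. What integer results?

34956048254

Reversing 45284065943 gives 34956048254.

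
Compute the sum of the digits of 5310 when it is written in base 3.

8

5310 in base 3 is 21021200.
Digit sum: 2+1+0+2+1+2+0+0 = 8.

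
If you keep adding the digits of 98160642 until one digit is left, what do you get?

9

9+8+1+6+0+6+4+2 = 36
3+6 = 9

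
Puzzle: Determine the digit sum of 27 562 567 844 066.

2+7+5+6+2+5+6+7+8+4+4+0+6+6 = 68

68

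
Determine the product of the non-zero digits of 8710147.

1568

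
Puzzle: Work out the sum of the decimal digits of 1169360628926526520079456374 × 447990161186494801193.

215

1169360628926526520079456374 × 447990161186494801193 = 523862056637935550915739402146996553032646654182
Sum of its 48 digits: 215.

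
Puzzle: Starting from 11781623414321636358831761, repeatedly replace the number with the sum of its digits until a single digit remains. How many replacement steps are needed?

2

11781623414321636358831761 → 101 → 2 (2 steps)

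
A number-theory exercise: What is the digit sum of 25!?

25! = 15511210043330985984000000
Sum of its 26 digits: 72.

72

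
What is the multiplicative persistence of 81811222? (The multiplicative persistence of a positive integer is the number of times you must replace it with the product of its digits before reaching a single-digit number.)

81811222 → 512 → 10 → 0 (3 steps)

3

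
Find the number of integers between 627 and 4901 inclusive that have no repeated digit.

2228

The integers in [627, 4901] that have no repeated digit: 627, 628, 629, 630, 631, 632, …, 4897, 4901.
2228 qualify.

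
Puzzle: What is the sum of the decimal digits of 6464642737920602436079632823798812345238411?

6+4+6+4+6+4+2+7+3+7+9+2+0+6+0+2+4+3+6+0+7+9+6+3+2+8+2+3+7+9+8+8+1+2+3+4+5+2+3+8+4+1+1 = 187

187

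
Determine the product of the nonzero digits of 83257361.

30240

8×3×2×5×7×3×6×1 = 30240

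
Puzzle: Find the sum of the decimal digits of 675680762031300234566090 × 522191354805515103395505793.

675680762031300234566090 × 522191354805515103395505793 = 352834652541147518758581092858321836750417436359370
Sum of its 51 digits: 227.

227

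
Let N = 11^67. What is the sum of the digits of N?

11^67 = 5933485776103976088902320649515259089061404869973722058349047253726771
Sum of its 70 digits: 326.

326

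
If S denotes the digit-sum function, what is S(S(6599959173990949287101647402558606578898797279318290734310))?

First digit sum: 302.
3+0+2 = 5.

5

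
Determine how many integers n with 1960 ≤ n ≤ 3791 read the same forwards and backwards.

The integers in [1960, 3791] that read the same forwards and backwards: 1991, 2002, 2112, 2222, 2332, 2442, …, 3663, 3773.
19 qualify.

19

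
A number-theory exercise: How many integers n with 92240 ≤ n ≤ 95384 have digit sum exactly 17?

The integers in [92240, 95384] that have digit sum exactly 17: 92240, 92303, 92312, 92321, 92330, 92402, …, 95210, 95300.
57 qualify.

57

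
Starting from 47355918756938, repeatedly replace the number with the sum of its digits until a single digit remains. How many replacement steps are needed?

2

47355918756938 → 80 → 8 (2 steps)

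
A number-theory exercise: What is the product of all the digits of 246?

48

2×4×6 = 48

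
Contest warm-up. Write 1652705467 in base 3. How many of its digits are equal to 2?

5

1652705467 in base 3 is 11021011212010200121.
The digit 2 appears 5 times.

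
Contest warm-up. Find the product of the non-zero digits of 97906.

3402

9×7×9×6 = 3402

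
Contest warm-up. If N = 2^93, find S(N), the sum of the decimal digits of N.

125

2^93 = 9903520314283042199192993792
Sum of its 28 digits: 125.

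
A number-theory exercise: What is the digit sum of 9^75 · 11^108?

9^75 · 11^108 = 10929447418763123935060567890105859770702000050237191512505046369602312171568137337900483311960662810106927171659269879136269248672252998897755959817264771909802391569127206701911923369
Sum of its 185 digits: 810.

810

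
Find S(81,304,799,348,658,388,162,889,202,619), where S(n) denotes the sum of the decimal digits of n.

148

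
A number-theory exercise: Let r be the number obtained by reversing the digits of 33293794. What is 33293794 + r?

83033027

Reverse of 33293794 is 49739233.
33293794 + 49739233 = 83033027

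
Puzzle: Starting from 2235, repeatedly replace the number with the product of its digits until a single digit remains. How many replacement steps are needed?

2235 → 60 → 0 (2 steps)

2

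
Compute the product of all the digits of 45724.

1120

4×5×7×2×4 = 1120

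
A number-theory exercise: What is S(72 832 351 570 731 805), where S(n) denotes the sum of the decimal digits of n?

67

7+2+8+3+2+3+5+1+5+7+0+7+3+1+8+0+5 = 67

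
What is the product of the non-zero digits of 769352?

7×6×9×3×5×2 = 11340

11340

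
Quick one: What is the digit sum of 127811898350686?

73

1+2+7+8+1+1+8+9+8+3+5+0+6+8+6 = 73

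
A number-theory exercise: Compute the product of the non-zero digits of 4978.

2016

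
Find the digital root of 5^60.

The digital root of n equals n mod 9 (or 9 when 9 | n), so we need 5^60 mod 9.
5^60 ≡ 1 (mod 9), so the digital root is 1.

1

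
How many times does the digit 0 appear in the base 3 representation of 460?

460 in base 3 is 122001.
The digit 0 appears 2 times.

2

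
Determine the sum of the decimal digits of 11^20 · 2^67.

206

11^20 · 2^67 = 99280375856882657844110095849748355350528
Sum of its 41 digits: 206.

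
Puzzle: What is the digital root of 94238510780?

9+4+2+3+8+5+1+0+7+8+0 = 47
4+7 = 11
1+1 = 2

2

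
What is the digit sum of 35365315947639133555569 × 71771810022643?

35365315947639133555569 × 71771810022643 = 2538232737584702691117315610988748867
Sum of its 37 digits: 174.

174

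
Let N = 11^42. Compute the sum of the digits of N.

11^42 = 54763699237492901685126120802225273763666521
Sum of its 44 digits: 190.

190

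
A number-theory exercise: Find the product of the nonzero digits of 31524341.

3×1×5×2×4×3×4×1 = 1440

1440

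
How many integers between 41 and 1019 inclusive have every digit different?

701

The integers in [41, 1019] that have every digit different: 41, 42, 43, 45, 46, 47, …, 986, 987.
701 qualify.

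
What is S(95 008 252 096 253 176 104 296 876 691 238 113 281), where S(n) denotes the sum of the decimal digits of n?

158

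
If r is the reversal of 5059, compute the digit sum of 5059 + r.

20

Reversal of 5059 is 9505; 5059 + 9505 = 14564.
Digit sum of 14564: 1+4+5+6+4 = 20.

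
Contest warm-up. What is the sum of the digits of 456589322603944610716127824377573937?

4+5+6+5+8+9+3+2+2+6+0+3+9+4+4+6+1+0+7+1+6+1+2+7+8+2+4+3+7+7+5+7+3+9+3+7 = 166

166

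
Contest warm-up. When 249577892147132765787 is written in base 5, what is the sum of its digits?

249577892147132765787 in base 5 is 113222102341434414311442001122.
Digit sum: 1+1+3+2+2+2+1+0+2+3+4+1+4+3+4+4+1+4+3+1+1+4+4+2+0+0+1+1+2+2 = 63.

63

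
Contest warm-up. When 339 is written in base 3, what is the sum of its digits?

5

339 in base 3 is 110120.
Digit sum: 1+1+0+1+2+0 = 5.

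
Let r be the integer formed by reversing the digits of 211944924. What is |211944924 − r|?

217504188

Reverse of 211944924 is 429449112.
|211944924 − 429449112| = 217504188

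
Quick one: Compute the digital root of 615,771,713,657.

2

6+1+5+7+7+1+7+1+3+6+5+7 = 56
5+6 = 11
1+1 = 2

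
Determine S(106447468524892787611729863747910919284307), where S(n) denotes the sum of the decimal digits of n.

206

1+0+6+4+4+7+4+6+8+5+2+4+8+9+2+7+8+7+6+1+1+7+2+9+8+6+3+7+4+7+9+1+0+9+1+9+2+8+4+3+0+7 = 206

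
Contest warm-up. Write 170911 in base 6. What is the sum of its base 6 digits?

21

170911 in base 6 is 3355131.
Digit sum: 3+3+5+5+1+3+1 = 21.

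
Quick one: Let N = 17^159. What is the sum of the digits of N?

863

17^159 = 4379035834730561809680144141045776520402893704882444203932296727647581148072488653275013357070393160197383246673915254347163457008307418761875117458969846944233820192107827722887327592423568640753
Sum of its 196 digits: 863.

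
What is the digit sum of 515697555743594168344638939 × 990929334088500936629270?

515697555743594168344638939 × 990929334088500936629270 = 511019835504067360704770207099150244997777849144530
Sum of its 51 digits: 216.

216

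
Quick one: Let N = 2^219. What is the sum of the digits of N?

296

2^219 = 842498333348457493583344221469363458551160763204392890034487820288
Sum of its 66 digits: 296.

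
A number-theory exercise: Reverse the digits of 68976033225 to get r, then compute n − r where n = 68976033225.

Reverse of 68976033225 is 52233067986.
68976033225 − 52233067986 = 16742965239

16742965239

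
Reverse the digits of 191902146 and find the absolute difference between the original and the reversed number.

Reverse of 191902146 is 641209191.
|191902146 − 641209191| = 449307045

449307045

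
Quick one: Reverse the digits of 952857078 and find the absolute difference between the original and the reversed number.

Reverse of 952857078 is 870758259.
|952857078 − 870758259| = 82098819

82098819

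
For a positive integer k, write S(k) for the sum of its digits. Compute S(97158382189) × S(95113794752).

3233

S(97158382189) = 9+7+1+5+8+3+8+2+1+8+9 = 61.
S(95113794752) = 9+5+1+1+3+7+9+4+7+5+2 = 53.
61 · 53 = 3233.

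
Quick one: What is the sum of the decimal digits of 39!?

39! = 20397882081197443358640281739902897356800000000
Sum of its 47 digits: 189.

189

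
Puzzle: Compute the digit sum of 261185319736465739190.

96

2+6+1+1+8+5+3+1+9+7+3+6+4+6+5+7+3+9+1+9+0 = 96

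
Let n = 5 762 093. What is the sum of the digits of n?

32

5+7+6+2+0+9+3 = 32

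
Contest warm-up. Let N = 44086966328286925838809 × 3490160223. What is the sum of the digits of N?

147

44086966328286925838809 × 3490160223 = 153870576231727388293562081494407
Sum of its 33 digits: 147.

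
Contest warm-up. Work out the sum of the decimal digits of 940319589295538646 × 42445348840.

141

940319589295538646 × 42445348840 = 39912192988734667685171270640
Sum of its 29 digits: 141.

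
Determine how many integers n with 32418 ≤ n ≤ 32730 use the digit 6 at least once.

The integers in [32418, 32730] that use the digit 6 at least once: 32426, 32436, 32446, 32456, 32460, 32461, …, 32716, 32726.
139 qualify.

139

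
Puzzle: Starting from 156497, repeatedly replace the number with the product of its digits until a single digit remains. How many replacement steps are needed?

156497 → 7560 → 0 (2 steps)

2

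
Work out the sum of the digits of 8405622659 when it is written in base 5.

31

8405622659 in base 5 is 114203314411114.
Digit sum: 1+1+4+2+0+3+3+1+4+4+1+1+1+1+4 = 31.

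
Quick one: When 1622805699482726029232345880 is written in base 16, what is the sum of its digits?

1622805699482726029232345880 in base 16 is 53E5A793EBBB21D49669318.
Digit sum: 5+3+14+5+10+7+9+3+14+11+11+11+2+1+13+4+9+6+6+9+3+1+8 = 165.

165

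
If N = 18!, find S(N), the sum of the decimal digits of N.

18! = 6402373705728000
Sum of its 16 digits: 54.

54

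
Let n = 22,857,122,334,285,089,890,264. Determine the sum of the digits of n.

2+2+8+5+7+1+2+2+3+3+4+2+8+5+0+8+9+8+9+0+2+6+4 = 100

100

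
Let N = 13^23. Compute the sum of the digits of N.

106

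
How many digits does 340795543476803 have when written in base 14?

340795543476803 in base 14 is 60228414476B9, which has 13 digits.

13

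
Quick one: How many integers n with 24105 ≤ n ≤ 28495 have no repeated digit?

1467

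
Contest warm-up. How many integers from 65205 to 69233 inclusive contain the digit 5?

1649

The integers in [65205, 69233] that contain the digit 5: 65205, 65206, 65207, 65208, 65209, 65210, …, 69215, 69225.
1649 qualify.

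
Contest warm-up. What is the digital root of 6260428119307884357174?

6+2+6+0+4+2+8+1+1+9+3+0+7+8+8+4+3+5+7+1+7+4 = 96
9+6 = 15
1+5 = 6

6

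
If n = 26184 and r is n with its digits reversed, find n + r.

Reverse of 26184 is 48162.
26184 + 48162 = 74346

74346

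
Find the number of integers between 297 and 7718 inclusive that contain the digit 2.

2707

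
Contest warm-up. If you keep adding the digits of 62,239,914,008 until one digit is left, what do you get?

6+2+2+3+9+9+1+4+0+0+8 = 44
4+4 = 8
(Equivalently, 62,239,914,008 mod 9 = 8.)

8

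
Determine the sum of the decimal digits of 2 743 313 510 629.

2+7+4+3+3+1+3+5+1+0+6+2+9 = 46

46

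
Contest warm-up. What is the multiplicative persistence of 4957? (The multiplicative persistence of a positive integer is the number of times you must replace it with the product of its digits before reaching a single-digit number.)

2

4957 → 1260 → 0 (2 steps)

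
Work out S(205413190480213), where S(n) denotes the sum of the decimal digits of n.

2+0+5+4+1+3+1+9+0+4+8+0+2+1+3 = 43

43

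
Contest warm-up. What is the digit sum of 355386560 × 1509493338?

81

355386560 × 1509493338 = 536453644734737280
Sum of its 18 digits: 81.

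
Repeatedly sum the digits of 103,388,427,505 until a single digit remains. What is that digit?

1+0+3+3+8+8+4+2+7+5+0+5 = 46
4+6 = 10
1+0 = 1

1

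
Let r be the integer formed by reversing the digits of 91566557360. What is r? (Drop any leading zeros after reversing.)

Reversing 91566557360 gives 6375566519.

6375566519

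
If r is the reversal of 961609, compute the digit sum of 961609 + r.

44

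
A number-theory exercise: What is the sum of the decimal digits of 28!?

28! = 304888344611713860501504000000
Sum of its 30 digits: 90.

90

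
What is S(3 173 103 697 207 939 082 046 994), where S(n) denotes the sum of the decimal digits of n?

112

3+1+7+3+1+0+3+6+9+7+2+0+7+9+3+9+0+8+2+0+4+6+9+9+4 = 112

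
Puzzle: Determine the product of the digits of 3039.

0

3×0×3×9 = 0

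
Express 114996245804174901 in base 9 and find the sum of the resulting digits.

114996245804174901 in base 9 is 680467821726447283.
Digit sum: 6+8+0+4+6+7+8+2+1+7+2+6+4+4+7+2+8+3 = 85.

85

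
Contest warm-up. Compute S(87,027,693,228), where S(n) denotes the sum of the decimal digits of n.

8+7+0+2+7+6+9+3+2+2+8 = 54

54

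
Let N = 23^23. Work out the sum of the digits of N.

146

23^23 = 20880467999847912034355032910567
Sum of its 32 digits: 146.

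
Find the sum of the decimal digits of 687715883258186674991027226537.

153

6+8+7+7+1+5+8+8+3+2+5+8+1+8+6+6+7+4+9+9+1+0+2+7+2+2+6+5+3+7 = 153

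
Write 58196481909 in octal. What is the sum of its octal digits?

58196481909 in base 8 is 661461753565.
Digit sum: 6+6+1+4+6+1+7+5+3+5+6+5 = 55.

55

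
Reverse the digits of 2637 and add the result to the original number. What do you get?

9999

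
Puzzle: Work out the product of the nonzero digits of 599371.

8505

5×9×9×3×7×1 = 8505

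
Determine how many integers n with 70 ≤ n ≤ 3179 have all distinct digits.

1781

The integers in [70, 3179] that have all distinct digits: 70, 71, 72, 73, 74, 75, …, 3178, 3179.
1781 qualify.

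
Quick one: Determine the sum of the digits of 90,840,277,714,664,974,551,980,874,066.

9+0+8+4+0+2+7+7+7+1+4+6+6+4+9+7+4+5+5+1+9+8+0+8+7+4+0+6+6 = 144

144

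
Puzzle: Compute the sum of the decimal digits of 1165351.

22

1+1+6+5+3+5+1 = 22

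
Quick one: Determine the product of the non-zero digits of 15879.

1×5×8×7×9 = 2520

2520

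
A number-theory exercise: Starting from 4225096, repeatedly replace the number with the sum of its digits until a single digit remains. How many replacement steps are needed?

4225096 → 28 → 10 → 1 (3 steps)

3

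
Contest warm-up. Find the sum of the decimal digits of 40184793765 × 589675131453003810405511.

162

40184793765 × 589675131453003810405511 = 23695973545788222910904620554438915
Sum of its 35 digits: 162.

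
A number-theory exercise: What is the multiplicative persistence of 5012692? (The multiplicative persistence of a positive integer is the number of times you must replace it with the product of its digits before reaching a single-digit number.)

1

5012692 → 0 (1 step)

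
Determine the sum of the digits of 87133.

8+7+1+3+3 = 22

22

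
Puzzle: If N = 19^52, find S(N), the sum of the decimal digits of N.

325

19^52 = 3127427491907749548018497790443751608857168317658177523074947729361
Sum of its 67 digits: 325.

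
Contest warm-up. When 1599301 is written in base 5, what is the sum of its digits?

1599301 in base 5 is 402134201.
Digit sum: 4+0+2+1+3+4+2+0+1 = 17.

17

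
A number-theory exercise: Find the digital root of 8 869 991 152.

8+8+6+9+9+9+1+1+5+2 = 58
5+8 = 13
1+3 = 4

4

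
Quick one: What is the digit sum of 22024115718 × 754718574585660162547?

132

22024115718 × 754718574585660162547 = 16622009221198593323357817613746
Sum of its 32 digits: 132.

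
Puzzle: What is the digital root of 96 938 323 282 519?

9+6+9+3+8+3+2+3+2+8+2+5+1+9 = 70
7+0 = 7
(Equivalently, 96 938 323 282 519 mod 9 = 7.)

7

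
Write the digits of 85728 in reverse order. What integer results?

82758

Reversing 85728 gives 82758.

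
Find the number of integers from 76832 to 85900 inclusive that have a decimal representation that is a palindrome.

91

The integers in [76832, 85900] that have a decimal representation that is a palindrome: 76867, 76967, 77077, 77177, 77277, 77377, …, 85758, 85858.
91 qualify.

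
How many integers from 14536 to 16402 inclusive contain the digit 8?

520

The integers in [14536, 16402] that contain the digit 8: 14538, 14548, 14558, 14568, 14578, 14580, …, 16389, 16398.
520 qualify.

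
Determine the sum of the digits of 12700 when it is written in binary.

7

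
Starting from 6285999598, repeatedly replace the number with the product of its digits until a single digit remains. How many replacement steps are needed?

6285999598 → 125971200 → 0 (2 steps)

2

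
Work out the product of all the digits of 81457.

1120

8×1×4×5×7 = 1120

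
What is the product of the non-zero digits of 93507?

945

9×3×5×7 = 945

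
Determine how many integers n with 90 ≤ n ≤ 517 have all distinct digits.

The integers in [90, 517] that have all distinct digits: 90, 91, 92, 93, 94, 95, …, 516, 517.
311 qualify.

311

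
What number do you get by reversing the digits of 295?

592

Reversing 295 gives 592.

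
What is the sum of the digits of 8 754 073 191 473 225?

8+7+5+4+0+7+3+1+9+1+4+7+3+2+2+5 = 68

68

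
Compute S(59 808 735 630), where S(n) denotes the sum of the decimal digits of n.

54

5+9+8+0+8+7+3+5+6+3+0 = 54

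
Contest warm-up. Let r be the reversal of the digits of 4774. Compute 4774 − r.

Reverse of 4774 is 4774.
4774 − 4774 = 0

0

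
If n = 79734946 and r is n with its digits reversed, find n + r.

144678743

Reverse of 79734946 is 64943797.
79734946 + 64943797 = 144678743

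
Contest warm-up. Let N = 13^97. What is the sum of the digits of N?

472

13^97 = 1128509381413733515480688613898436566335354787380492102782061492674628447809729431114376724142003723346459533
Sum of its 109 digits: 472.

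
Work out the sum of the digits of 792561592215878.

77

7+9+2+5+6+1+5+9+2+2+1+5+8+7+8 = 77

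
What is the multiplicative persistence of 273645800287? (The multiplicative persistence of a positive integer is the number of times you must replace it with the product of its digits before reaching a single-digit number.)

1

273645800287 → 0 (1 step)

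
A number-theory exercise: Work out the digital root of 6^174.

9

The digital root of n equals n mod 9 (or 9 when 9 | n), so we need 6^174 mod 9.
6^174 ≡ 0 (mod 9), so the digital root is 9.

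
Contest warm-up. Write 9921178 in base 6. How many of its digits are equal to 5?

9921178 in base 6 is 552351214.
The digit 5 appears 3 times.

3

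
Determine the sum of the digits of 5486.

5+4+8+6 = 23

23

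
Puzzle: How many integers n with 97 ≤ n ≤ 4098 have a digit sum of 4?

30

The integers in [97, 4098] that have a digit sum of 4: 103, 112, 121, 130, 202, 211, …, 3100, 4000.
30 qualify.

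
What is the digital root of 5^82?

The digital root of n equals n mod 9 (or 9 when 9 | n), so we need 5^82 mod 9.
5^82 ≡ 4 (mod 9), so the digital root is 4.

4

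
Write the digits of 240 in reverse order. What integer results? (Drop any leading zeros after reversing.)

Reversing 240 gives 42.

42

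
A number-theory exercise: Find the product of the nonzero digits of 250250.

100

2×5×2×5 = 100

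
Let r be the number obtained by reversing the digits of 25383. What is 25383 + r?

63735

Reverse of 25383 is 38352.
25383 + 38352 = 63735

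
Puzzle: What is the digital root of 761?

5

7+6+1 = 14
1+4 = 5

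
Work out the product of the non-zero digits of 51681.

240

5×1×6×8×1 = 240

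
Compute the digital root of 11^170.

4

The digital root of n equals n mod 9 (or 9 when 9 | n), so we need 11^170 mod 9.
11^170 ≡ 4 (mod 9), so the digital root is 4.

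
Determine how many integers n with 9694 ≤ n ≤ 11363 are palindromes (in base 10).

17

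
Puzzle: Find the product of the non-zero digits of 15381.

120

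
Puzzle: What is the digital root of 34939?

1

3+4+9+3+9 = 28
2+8 = 10
1+0 = 1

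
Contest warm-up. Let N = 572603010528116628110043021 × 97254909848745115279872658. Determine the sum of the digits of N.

273

572603010528116628110043021 × 97254909848745115279872658 = 55688454168032032788517560787416769956747671781619818
Sum of its 53 digits: 273.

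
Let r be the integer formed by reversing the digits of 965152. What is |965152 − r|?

713583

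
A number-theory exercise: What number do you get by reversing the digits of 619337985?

589733916

Reversing 619337985 gives 589733916.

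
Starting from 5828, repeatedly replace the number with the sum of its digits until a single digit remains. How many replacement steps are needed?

2

5828 → 23 → 5 (2 steps)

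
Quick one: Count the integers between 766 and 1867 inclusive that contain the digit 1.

The integers in [766, 1867] that contain the digit 1: 771, 781, 791, 801, 810, 811, …, 1866, 1867.
909 qualify.

909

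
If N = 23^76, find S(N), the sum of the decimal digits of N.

472

23^76 = 30996705517935348019814272666230463378871837737203437728366860066624288818191312580054846857455409630561
Sum of its 104 digits: 472.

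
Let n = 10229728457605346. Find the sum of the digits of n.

71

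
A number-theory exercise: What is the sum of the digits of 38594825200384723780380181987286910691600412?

3+8+5+9+4+8+2+5+2+0+0+3+8+4+7+2+3+7+8+0+3+8+0+1+8+1+9+8+7+2+8+6+9+1+0+6+9+1+6+0+0+4+1+2 = 188

188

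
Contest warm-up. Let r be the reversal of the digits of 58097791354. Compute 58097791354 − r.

Reverse of 58097791354 is 45319779085.
58097791354 − 45319779085 = 12778012269

12778012269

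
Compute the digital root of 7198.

7

7+1+9+8 = 25
2+5 = 7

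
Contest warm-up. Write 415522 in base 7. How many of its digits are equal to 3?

415522 in base 7 is 3350302.
The digit 3 appears 3 times.

3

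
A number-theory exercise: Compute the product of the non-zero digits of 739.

189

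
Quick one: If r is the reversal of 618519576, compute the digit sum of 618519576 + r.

Reversal of 618519576 is 675915816; 618519576 + 675915816 = 1294435392.
Digit sum of 1294435392: 1+2+9+4+4+3+5+3+9+2 = 42.

42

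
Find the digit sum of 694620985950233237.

6+9+4+6+2+0+9+8+5+9+5+0+2+3+3+2+3+7 = 83

83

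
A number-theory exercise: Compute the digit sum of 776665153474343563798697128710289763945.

203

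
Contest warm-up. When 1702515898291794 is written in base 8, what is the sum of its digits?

1702515898291794 in base 8 is 60306673725713122.
Digit sum: 6+0+3+0+6+6+7+3+7+2+5+7+1+3+1+2+2 = 61.

61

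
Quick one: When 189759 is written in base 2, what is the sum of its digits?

189759 in base 2 is 101110010100111111.
Digit sum: 1+0+1+1+1+0+0+1+0+1+0+0+1+1+1+1+1+1 = 12.

12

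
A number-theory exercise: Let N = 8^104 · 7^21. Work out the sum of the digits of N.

496

8^104 · 7^21 = 4660338768160692644098378573905406956584263811233751496863073104975975304801359190951029401249332733323532828672
Sum of its 112 digits: 496.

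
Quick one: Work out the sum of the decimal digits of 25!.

72

25! = 15511210043330985984000000
Sum of its 26 digits: 72.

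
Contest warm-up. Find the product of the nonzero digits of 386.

3×8×6 = 144

144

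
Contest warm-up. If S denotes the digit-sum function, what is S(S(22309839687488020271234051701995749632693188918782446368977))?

First digit sum: 290.
2+9+0 = 11.

11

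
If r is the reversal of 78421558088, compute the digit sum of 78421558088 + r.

49

Reversal of 78421558088 is 88085512487; 78421558088 + 88085512487 = 166507070575.
Digit sum of 166507070575: 1+6+6+5+0+7+0+7+0+5+7+5 = 49.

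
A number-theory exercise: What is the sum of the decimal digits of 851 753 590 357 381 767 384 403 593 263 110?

8+5+1+7+5+3+5+9+0+3+5+7+3+8+1+7+6+7+3+8+4+4+0+3+5+9+3+2+6+3+1+1+0 = 142

142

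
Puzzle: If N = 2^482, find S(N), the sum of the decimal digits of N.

670

2^482 = 12486994201263968925526388919172665222994392570659884603436627838501486955279062480481224412253967884639307724485626491581791902717153141225160704
Sum of its 146 digits: 670.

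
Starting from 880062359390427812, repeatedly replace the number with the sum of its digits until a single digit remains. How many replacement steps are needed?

3

880062359390427812 → 77 → 14 → 5 (3 steps)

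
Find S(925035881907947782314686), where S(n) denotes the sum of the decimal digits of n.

122

9+2+5+0+3+5+8+8+1+9+0+7+9+4+7+7+8+2+3+1+4+6+8+6 = 122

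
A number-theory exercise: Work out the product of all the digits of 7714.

196

7×7×1×4 = 196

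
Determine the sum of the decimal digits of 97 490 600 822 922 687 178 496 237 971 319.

9+7+4+9+0+6+0+0+8+2+2+9+2+2+6+8+7+1+7+8+4+9+6+2+3+7+9+7+1+3+1+9 = 158

158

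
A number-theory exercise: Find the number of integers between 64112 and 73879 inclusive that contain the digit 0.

The integers in [64112, 73879] that contain the digit 0: 64120, 64130, 64140, 64150, 64160, 64170, …, 73860, 73870.
3307 qualify.

3307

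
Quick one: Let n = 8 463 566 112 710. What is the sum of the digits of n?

50

8+4+6+3+5+6+6+1+1+2+7+1+0 = 50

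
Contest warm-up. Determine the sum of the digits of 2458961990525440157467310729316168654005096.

185

2+4+5+8+9+6+1+9+9+0+5+2+5+4+4+0+1+5+7+4+6+7+3+1+0+7+2+9+3+1+6+1+6+8+6+5+4+0+0+5+0+9+6 = 185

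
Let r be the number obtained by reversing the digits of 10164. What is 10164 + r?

Reverse of 10164 is 46101.
10164 + 46101 = 56265

56265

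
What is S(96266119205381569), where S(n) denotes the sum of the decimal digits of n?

9+6+2+6+6+1+1+9+2+0+5+3+8+1+5+6+9 = 79

79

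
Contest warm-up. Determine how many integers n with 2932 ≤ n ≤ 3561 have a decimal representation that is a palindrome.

7

The integers in [2932, 3561] that have a decimal representation that is a palindrome: 2992, 3003, 3113, 3223, 3333, 3443, 3553.
7 qualify.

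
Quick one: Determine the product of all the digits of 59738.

7560

5×9×7×3×8 = 7560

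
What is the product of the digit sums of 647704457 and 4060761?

1056

S(647704457) = 6+4+7+7+0+4+4+5+7 = 44.
S(4060761) = 4+0+6+0+7+6+1 = 24.
44 · 24 = 1056.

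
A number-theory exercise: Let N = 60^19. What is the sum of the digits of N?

63

60^19 = 6093597400104960000000000000000000
Sum of its 34 digits: 63.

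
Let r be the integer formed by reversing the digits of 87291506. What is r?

60519278

Reversing 87291506 gives 60519278.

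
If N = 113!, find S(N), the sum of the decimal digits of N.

113! = 22311927486598136465966070212187151182564399087952213171022161345724023063584214692821047352118139068425569179220877461124773845924561575264739138192463311667200000000000000000000000000
Sum of its 185 digits: 666.

666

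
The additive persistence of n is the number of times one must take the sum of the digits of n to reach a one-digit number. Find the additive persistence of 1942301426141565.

2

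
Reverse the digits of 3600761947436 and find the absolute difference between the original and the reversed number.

2746729722627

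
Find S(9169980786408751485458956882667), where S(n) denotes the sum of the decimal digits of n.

179

9+1+6+9+9+8+0+7+8+6+4+0+8+7+5+1+4+8+5+4+5+8+9+5+6+8+8+2+6+6+7 = 179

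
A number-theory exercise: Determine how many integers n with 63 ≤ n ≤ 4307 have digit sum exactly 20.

211

The integers in [63, 4307] that have digit sum exactly 20: 299, 389, 398, 479, 488, 497, …, 4286, 4295.
211 qualify.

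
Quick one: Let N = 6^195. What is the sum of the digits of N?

684

6^195 = 54890075078707227468746771028648885332174478569250183834295149040009378800105419112534997343204359220269137791496415873322333492864917083639919700606976
Sum of its 152 digits: 684.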